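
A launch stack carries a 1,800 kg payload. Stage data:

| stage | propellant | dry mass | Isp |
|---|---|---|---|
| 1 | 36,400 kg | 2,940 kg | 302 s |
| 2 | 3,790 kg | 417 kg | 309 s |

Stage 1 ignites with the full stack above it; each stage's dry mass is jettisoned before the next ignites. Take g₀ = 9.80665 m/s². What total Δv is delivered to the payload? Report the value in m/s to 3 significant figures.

Δv ≈ 7830 m/s

Ignition mass of stage 1 = 36,400+2,940 + 3,790+417 + 1,800 = 45,347 kg.
Stage 1: m₀ = 45,347 kg, m_f = 45,347 − 36,400 = 8,947 kg; Δv = 302×9.80665×ln(5.068) = 2961.6×1.6230 ≈ 4807 m/s.
Stage 2: m₀ = 6,007 kg, m_f = 6,007 − 3,790 = 2,217 kg; Δv = 309×9.80665×ln(2.71) = 3030.3×0.9968 ≈ 3020 m/s.
Total Δv = 4807 + 3020 = 7827 m/s.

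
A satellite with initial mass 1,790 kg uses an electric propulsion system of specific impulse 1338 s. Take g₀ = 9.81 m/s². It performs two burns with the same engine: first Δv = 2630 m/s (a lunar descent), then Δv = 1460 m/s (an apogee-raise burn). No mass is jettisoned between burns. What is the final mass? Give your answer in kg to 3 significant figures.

v_e = Isp · g₀ = 1338 × 9.81 = 13125.8 m/s.
After the first burn: m = 1790 × exp(−2630/13125.8) = 1790 × 0.81843 = 1,464.99 kg.
After the second burn: m = 1,464.99 × exp(−1460/13125.8) = 1,464.99 × 0.89473 = 1,310.77 kg.

final mass ≈ 1310 kg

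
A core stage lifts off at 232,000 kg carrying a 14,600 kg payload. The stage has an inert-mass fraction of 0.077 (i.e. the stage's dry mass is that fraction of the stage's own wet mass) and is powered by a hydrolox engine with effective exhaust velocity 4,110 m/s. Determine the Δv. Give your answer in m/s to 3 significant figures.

Stage wet mass = m₀ − payload = 232,000 − 14,600 = 217,400 kg.
Stage dry mass = ε × stage wet mass = 0.077 × 217,400 = 16,739.8 kg.
Burnout mass m_f = stage dry + payload = 16,739.8 + 14,600 = 31,339.8 kg.
By the Tsiolkovsky rocket equation, Δv = v_e · ln(232,000/31,339.8) = 4110.0 × ln(7.403) = 4110.0 × 2.0018 ≈ 8228 m/s.

Δv ≈ 8230 m/s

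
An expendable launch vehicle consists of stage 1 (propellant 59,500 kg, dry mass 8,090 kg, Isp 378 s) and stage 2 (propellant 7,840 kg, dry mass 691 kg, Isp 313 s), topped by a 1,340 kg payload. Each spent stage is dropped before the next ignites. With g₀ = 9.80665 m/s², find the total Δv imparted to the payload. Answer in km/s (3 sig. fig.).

Ignition mass of stage 1 = 59,500+8,090 + 7,840+691 + 1,340 = 77,461 kg.
Stage 1: m₀ = 77,461 kg, m_f = 77,461 − 59,500 = 17,961 kg; Δv = 378×9.80665×ln(4.313) = 3706.9×1.4616 ≈ 5418 m/s.
Stage 2: m₀ = 9,871 kg, m_f = 9,871 − 7,840 = 2,031 kg; Δv = 313×9.80665×ln(4.86) = 3069.5×1.5811 ≈ 4853 m/s.
Total Δv = 5418 + 4853 = 10271 m/s.

Δv ≈ 10.3 km/s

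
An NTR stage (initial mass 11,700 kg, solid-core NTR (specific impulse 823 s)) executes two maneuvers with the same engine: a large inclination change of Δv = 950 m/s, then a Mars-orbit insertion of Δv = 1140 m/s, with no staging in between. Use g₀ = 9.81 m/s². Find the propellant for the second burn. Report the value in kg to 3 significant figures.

v_e = Isp · g₀ = 823 × 9.81 = 8073.6 m/s.
After the first burn: m = 11700 × exp(−950/8073.6) = 11700 × 0.88899 = 10,401.2 kg.
After the second burn: m = 10,401.2 × exp(−1140/8073.6) = 10,401.2 × 0.86832 = 9,031.57 kg.
Second-burn propellant = 10,401.2 − 9,031.57 = 1,369.63 kg.

propellant for the second burn ≈ 1370 kg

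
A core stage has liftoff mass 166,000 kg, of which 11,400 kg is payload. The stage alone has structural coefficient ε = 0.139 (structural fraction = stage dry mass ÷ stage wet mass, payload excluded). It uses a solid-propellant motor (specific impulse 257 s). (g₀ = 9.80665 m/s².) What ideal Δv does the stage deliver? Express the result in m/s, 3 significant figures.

Δv ≈ 4080 m/s

Stage wet mass = m₀ − payload = 166,000 − 11,400 = 154,600 kg.
Stage dry mass = ε × stage wet mass = 0.139 × 154,600 = 21,489.4 kg.
Burnout mass m_f = stage dry + payload = 21,489.4 + 11,400 = 32,889.4 kg.
v_e = Isp · g₀ = 257 × 9.80665 = 2520.3 m/s.
Rocket equation: Δv = v_e · ln(166,000/32,889.4) = 2520.3 × ln(5.047) = 2520.3 × 1.6188 ≈ 4080 m/s.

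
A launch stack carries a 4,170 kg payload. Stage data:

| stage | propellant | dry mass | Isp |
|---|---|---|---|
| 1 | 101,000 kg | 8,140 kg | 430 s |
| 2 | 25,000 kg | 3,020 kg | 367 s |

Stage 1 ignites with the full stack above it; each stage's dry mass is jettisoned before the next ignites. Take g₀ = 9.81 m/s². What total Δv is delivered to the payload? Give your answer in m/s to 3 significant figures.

Ignition mass of stage 1 = 101,000+8,140 + 25,000+3,020 + 4,170 = 141,330 kg.
Stage 1: m₀ = 141,330 kg, m_f = 141,330 − 101,000 = 40,330 kg; Δv = 430×9.81×ln(3.504) = 4218.3×1.2540 ≈ 5290 m/s.
Stage 2: m₀ = 32,190 kg, m_f = 32,190 − 25,000 = 7,190 kg; Δv = 367×9.81×ln(4.477) = 3600.3×1.4990 ≈ 5397 m/s.
Total Δv = 5290 + 5397 = 10687 m/s.

Δv ≈ 10700 m/s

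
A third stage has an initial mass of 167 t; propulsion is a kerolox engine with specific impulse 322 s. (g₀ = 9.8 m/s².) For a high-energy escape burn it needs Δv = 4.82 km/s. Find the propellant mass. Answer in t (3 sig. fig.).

propellant mass ≈ 131 t

v_e = Isp · g₀ = 322 × 9.8 = 3155.6 m/s.
m₀/m_f = exp(Δv / v_e) = exp(4820 / 3155.6) = exp(1.5274) = 4.6064.
m_f = 167 / 4.6064 = 36.2539 t, so propellant = m₀ − m_f = 167 − 36.2539 = 130.7461 t.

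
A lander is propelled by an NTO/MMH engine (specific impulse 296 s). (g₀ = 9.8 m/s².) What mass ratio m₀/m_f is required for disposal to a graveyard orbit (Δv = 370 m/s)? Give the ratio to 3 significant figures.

v_e = Isp · g₀ = 296 × 9.8 = 2900.8 m/s.
Using Δv = v_e ln(m₀/m_f): m₀/m_f = exp(Δv / v_e) = exp(370 / 2900.8) = exp(0.1276) = 1.1360.

mass ratio ≈ 1.14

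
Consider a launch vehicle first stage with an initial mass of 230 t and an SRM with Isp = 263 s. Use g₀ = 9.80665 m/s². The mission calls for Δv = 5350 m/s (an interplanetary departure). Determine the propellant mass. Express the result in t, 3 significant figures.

propellant mass ≈ 201 t

v_e = Isp · g₀ = 263 × 9.80665 = 2579.1 m/s.
Rocket equation: m₀/m_f = exp(Δv / v_e) = exp(5350 / 2579.1) = exp(2.0743) = 7.9592.
m_f = 230 / 7.9592 = 28.8974 t, so propellant = m₀ − m_f = 230 − 28.8974 = 201.1026 t.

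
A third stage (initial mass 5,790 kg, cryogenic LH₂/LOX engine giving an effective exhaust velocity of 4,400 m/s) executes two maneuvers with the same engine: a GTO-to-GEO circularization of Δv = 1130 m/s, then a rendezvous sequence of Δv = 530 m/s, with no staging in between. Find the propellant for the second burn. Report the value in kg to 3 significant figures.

propellant for the second burn ≈ 508 kg

After the first burn: m = 5790 × exp(−1130/4400.0) = 5790 × 0.77351 = 4,478.62 kg.
After the second burn: m = 4,478.62 × exp(−530/4400.0) = 4,478.62 × 0.88652 = 3,970.39 kg.
Second-burn propellant = 4,478.62 − 3,970.39 = 508.23 kg.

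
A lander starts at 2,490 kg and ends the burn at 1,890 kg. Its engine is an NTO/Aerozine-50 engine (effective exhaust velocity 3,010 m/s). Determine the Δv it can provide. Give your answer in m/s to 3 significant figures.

Δv ≈ 830 m/s

Using Δv = v_e ln(m₀/m_f): Δv = v_e · ln(m₀/m_f) = 3010.0 × ln(1.317) = 3010.0 × 0.2757 ≈ 829.9 m/s.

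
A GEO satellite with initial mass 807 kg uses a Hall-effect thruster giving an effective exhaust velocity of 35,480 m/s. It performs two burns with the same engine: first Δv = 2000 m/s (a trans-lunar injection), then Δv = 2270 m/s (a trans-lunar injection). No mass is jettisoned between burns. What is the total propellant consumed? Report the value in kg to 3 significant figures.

total propellant consumed ≈ 91.5 kg

After the first burn: m = 807 × exp(−2000/35480.0) = 807 × 0.94519 = 762.768 kg.
After the second burn: m = 762.768 × exp(−2270/35480.0) = 762.768 × 0.93802 = 715.492 kg.
Total propellant = m₀ − m_final = 807 − 715.492 = 91.508 kg.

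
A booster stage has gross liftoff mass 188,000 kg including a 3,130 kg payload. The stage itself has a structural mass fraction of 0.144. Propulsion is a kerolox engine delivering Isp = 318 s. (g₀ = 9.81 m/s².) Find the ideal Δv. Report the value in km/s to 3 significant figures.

Stage wet mass = m₀ − payload = 188,000 − 3,130 = 184,870 kg.
Stage dry mass = ε × stage wet mass = 0.144 × 184,870 = 26,621.3 kg.
Burnout mass m_f = stage dry + payload = 26,621.3 + 3,130 = 29,751.3 kg.
v_e = Isp · g₀ = 318 × 9.81 = 3119.6 m/s.
By the Tsiolkovsky rocket equation, Δv = v_e · ln(188,000/29,751.3) = 3119.6 × ln(6.319) = 3119.6 × 1.8436 ≈ 5751 m/s.

Δv ≈ 5.75 km/s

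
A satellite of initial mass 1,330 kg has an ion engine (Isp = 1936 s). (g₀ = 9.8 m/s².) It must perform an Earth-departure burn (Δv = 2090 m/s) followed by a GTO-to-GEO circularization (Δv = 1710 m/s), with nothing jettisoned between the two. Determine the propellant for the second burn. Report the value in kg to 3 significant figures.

propellant for the second burn ≈ 103 kg

v_e = Isp · g₀ = 1936 × 9.8 = 18972.8 m/s.
After the first burn: m = 1330 × exp(−2090/18972.8) = 1330 × 0.89569 = 1,191.27 kg.
After the second burn: m = 1,191.27 × exp(−1710/18972.8) = 1,191.27 × 0.91381 = 1,088.59 kg.
Second-burn propellant = 1,191.27 − 1,088.59 = 102.68 kg.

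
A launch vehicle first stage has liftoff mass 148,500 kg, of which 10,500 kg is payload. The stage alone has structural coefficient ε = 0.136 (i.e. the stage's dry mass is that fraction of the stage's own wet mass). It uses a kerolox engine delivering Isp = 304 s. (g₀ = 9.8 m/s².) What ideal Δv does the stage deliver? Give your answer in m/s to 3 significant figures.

Stage wet mass = m₀ − payload = 148,500 − 10,500 = 138,000 kg.
Stage dry mass = ε × stage wet mass = 0.136 × 138,000 = 18,768 kg.
Burnout mass m_f = stage dry + payload = 18,768 + 10,500 = 29,268 kg.
v_e = Isp · g₀ = 304 × 9.8 = 2979.2 m/s.
From the ideal rocket equation, Δv = v_e · ln(148,500/29,268) = 2979.2 × ln(5.074) = 2979.2 × 1.6241 ≈ 4838 m/s.

Δv ≈ 4840 m/s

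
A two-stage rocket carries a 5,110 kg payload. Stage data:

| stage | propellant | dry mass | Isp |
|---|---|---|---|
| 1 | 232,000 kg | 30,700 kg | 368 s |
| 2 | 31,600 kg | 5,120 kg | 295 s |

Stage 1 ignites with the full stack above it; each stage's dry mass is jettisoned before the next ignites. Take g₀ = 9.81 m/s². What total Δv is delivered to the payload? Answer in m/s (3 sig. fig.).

Ignition mass of stage 1 = 232,000+30,700 + 31,600+5,120 + 5,110 = 304,530 kg.
Stage 1: m₀ = 304,530 kg, m_f = 304,530 − 232,000 = 72,530 kg; Δv = 368×9.81×ln(4.199) = 3610.1×1.4348 ≈ 5180 m/s.
Stage 2: m₀ = 41,830 kg, m_f = 41,830 − 31,600 = 10,230 kg; Δv = 295×9.81×ln(4.089) = 2894.0×1.4083 ≈ 4076 m/s.
Total Δv = 5180 + 4076 = 9256 m/s.

Δv ≈ 9260 m/s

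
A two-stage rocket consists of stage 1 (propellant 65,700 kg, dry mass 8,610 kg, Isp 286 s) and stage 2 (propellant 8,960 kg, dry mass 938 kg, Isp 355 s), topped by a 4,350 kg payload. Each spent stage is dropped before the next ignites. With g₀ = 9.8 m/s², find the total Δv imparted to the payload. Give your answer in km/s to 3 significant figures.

Ignition mass of stage 1 = 65,700+8,610 + 8,960+938 + 4,350 = 88,558 kg.
Stage 1: m₀ = 88,558 kg, m_f = 88,558 − 65,700 = 22,858 kg; Δv = 286×9.8×ln(3.874) = 2802.8×1.3544 ≈ 3796 m/s.
Stage 2: m₀ = 14,248 kg, m_f = 14,248 − 8,960 = 5,288 kg; Δv = 355×9.8×ln(2.694) = 3479.0×0.9912 ≈ 3448 m/s.
Total Δv = 3796 + 3448 = 7244 m/s.

Δv ≈ 7.24 km/s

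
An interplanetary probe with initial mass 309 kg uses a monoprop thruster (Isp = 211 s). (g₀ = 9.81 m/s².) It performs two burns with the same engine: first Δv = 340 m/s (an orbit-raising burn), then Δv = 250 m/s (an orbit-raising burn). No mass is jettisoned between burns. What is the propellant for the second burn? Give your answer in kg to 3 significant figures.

propellant for the second burn ≈ 29.8 kg

v_e = Isp · g₀ = 211 × 9.81 = 2069.9 m/s.
After the first burn: m = 309 × exp(−340/2069.9) = 309 × 0.84852 = 262.193 kg.
After the second burn: m = 262.193 × exp(−250/2069.9) = 262.193 × 0.88623 = 232.363 kg.
Second-burn propellant = 262.193 − 232.363 = 29.83 kg.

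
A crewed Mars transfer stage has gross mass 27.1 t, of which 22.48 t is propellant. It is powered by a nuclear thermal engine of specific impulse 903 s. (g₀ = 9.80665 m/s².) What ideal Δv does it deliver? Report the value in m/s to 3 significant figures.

Δv ≈ 15700 m/s

v_e = Isp · g₀ = 903 × 9.80665 = 8855.4 m/s.
m_f = m₀ − m_prop = 27.1 − 22.48 = 4.62 t.
Δv = v_e · ln(m₀/m_f) = 8855.4 × ln(5.866) = 8855.4 × 1.7691 ≈ 15666.4 m/s.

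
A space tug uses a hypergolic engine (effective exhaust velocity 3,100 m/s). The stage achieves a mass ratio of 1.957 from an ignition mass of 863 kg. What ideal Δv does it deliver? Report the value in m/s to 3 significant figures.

Δv = v_e · ln(1.957) = 3100.0 × 0.6714 ≈ 2081.4 m/s.

Δv ≈ 2080 m/s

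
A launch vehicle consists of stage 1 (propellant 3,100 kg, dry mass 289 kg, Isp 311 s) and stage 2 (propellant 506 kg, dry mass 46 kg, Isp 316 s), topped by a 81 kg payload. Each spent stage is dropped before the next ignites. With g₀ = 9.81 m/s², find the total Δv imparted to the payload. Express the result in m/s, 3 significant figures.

Ignition mass of stage 1 = 3,100+289 + 506+46 + 81 = 4,022 kg.
Stage 1: m₀ = 4,022 kg, m_f = 4,022 − 3,100 = 922 kg; Δv = 311×9.81×ln(4.362) = 3050.9×1.4730 ≈ 4494 m/s.
Stage 2: m₀ = 633 kg, m_f = 633 − 506 = 127 kg; Δv = 316×9.81×ln(4.984) = 3100.0×1.6063 ≈ 4979 m/s.
Total Δv = 4494 + 4979 = 9473 m/s.

Δv ≈ 9470 m/s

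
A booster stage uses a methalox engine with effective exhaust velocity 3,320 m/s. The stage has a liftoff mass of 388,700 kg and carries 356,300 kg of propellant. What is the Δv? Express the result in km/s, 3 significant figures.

Δv ≈ 8.25 km/s

m_f = m₀ − m_prop = 388,700 − 356,300 = 32,400 kg.
Δv = v_e · ln(m₀/m_f) = 3320.0 × ln(12) = 3320.0 × 2.4846 ≈ 8249.0 m/s.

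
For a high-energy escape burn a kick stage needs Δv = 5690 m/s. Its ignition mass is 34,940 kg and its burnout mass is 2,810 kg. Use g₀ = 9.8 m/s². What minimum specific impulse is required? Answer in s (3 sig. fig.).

Isp ≈ 230 s

ln(m₀/m_f) = ln(34940/2810) = ln(12.43) = 2.5204.
v_e = Δv / ln(m₀/m_f) = 5690 / 2.5204 = 2257.5 m/s.
Isp = v_e / g₀ = 2257.5 / 9.8 = 230.4 s.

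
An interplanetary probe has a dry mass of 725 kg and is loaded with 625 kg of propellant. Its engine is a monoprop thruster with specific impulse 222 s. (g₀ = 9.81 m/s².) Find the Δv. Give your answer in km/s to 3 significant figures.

v_e = Isp · g₀ = 222 × 9.81 = 2177.8 m/s.
m₀ = m_dry + m_prop = 725 + 625 = 1,350 kg.
By the Tsiolkovsky rocket equation, Δv = v_e · ln(m₀/m_f) = 2177.8 × ln(1.862) = 2177.8 × 0.6217 ≈ 1353.9 m/s.

Δv ≈ 1.35 km/s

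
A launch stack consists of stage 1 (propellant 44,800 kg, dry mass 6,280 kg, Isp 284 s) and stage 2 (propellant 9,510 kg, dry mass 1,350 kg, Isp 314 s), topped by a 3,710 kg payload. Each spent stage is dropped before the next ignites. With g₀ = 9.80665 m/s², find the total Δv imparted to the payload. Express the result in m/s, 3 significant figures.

Δv ≈ 6450 m/s

Ignition mass of stage 1 = 44,800+6,280 + 9,510+1,350 + 3,710 = 65,650 kg.
Stage 1: m₀ = 65,650 kg, m_f = 65,650 − 44,800 = 20,850 kg; Δv = 284×9.80665×ln(3.149) = 2785.1×1.1470 ≈ 3194 m/s.
Stage 2: m₀ = 14,570 kg, m_f = 14,570 − 9,510 = 5,060 kg; Δv = 314×9.80665×ln(2.879) = 3079.3×1.0576 ≈ 3257 m/s.
Total Δv = 3194 + 3257 = 6451 m/s.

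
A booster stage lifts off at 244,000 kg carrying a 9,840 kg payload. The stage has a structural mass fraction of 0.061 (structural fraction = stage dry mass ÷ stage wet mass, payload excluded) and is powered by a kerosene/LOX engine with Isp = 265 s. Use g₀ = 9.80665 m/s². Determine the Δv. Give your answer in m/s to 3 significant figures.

Stage wet mass = m₀ − payload = 244,000 − 9,840 = 234,160 kg.
Stage dry mass = ε × stage wet mass = 0.061 × 234,160 = 14,283.8 kg.
Burnout mass m_f = stage dry + payload = 14,283.8 + 9,840 = 24,123.8 kg.
v_e = Isp · g₀ = 265 × 9.80665 = 2598.8 m/s.
By the Tsiolkovsky rocket equation, Δv = v_e · ln(244,000/24,123.8) = 2598.8 × ln(10.11) = 2598.8 × 2.3140 ≈ 6013 m/s.

Δv ≈ 6010 m/s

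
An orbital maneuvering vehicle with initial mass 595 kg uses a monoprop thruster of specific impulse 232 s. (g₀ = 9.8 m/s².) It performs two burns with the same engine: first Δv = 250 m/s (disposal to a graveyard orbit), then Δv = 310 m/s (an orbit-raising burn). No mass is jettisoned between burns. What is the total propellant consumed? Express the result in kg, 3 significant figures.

total propellant consumed ≈ 130 kg

v_e = Isp · g₀ = 232 × 9.8 = 2273.6 m/s.
After the first burn: m = 595 × exp(−250/2273.6) = 595 × 0.89587 = 533.043 kg.
After the second burn: m = 533.043 × exp(−310/2273.6) = 533.043 × 0.87254 = 465.101 kg.
Total propellant = m₀ − m_final = 595 − 465.101 = 129.899 kg.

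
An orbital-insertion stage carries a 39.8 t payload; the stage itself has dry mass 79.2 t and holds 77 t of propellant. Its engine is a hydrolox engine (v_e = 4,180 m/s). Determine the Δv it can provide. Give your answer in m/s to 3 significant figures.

m₀ = payload + dry + propellant = 39.8 + 79.2 + 77 = 196 t.
m_f = payload + dry = 39.8 + 79.2 = 119 t.
Δv = v_e · ln(m₀/m_f) = 4180.0 × ln(1.647) = 4180.0 × 0.4990 ≈ 2085.8 m/s.

Δv ≈ 2090 m/s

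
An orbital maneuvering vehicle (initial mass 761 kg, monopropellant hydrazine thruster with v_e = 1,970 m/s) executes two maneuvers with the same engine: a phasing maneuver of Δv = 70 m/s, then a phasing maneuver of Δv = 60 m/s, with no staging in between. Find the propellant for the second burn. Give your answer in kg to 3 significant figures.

propellant for the second burn ≈ 22.0 kg

After the first burn: m = 761 × exp(−70/1970.0) = 761 × 0.96509 = 734.433 kg.
After the second burn: m = 734.433 × exp(−60/1970.0) = 734.433 × 0.97000 = 712.4 kg.
Second-burn propellant = 734.433 − 712.4 = 22.033 kg.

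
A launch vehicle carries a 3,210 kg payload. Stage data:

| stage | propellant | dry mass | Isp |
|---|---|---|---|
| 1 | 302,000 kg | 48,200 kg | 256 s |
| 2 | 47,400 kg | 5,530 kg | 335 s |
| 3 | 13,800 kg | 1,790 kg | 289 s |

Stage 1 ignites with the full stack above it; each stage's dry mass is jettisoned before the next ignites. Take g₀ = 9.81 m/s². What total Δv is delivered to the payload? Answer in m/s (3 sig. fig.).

Δv ≈ 10500 m/s

Ignition mass of stage 1 = 302,000+48,200 + 47,400+5,530 + 13,800+1,790 + 3,210 = 421,930 kg.
Stage 1: m₀ = 421,930 kg, m_f = 421,930 − 302,000 = 119,930 kg; Δv = 256×9.81×ln(3.518) = 2511.4×1.2579 ≈ 3159 m/s.
Stage 2: m₀ = 71,730 kg, m_f = 71,730 − 47,400 = 24,330 kg; Δv = 335×9.81×ln(2.948) = 3286.4×1.0812 ≈ 3553 m/s.
Stage 3: m₀ = 18,800 kg, m_f = 18,800 − 13,800 = 5,000 kg; Δv = 289×9.81×ln(3.76) = 2835.1×1.3244 ≈ 3755 m/s.
Total Δv = 3159 + 3553 + 3755 = 10467 m/s.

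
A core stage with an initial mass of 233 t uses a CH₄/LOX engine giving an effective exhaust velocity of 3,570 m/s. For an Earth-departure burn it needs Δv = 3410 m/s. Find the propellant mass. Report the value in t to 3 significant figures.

Using Δv = v_e ln(m₀/m_f): m₀/m_f = exp(Δv / v_e) = exp(3410 / 3570.0) = exp(0.9552) = 2.5991.
m_f = 233 / 2.5991 = 89.6464 t, so propellant = m₀ − m_f = 233 − 89.6464 = 143.3536 t.

propellant mass ≈ 143 t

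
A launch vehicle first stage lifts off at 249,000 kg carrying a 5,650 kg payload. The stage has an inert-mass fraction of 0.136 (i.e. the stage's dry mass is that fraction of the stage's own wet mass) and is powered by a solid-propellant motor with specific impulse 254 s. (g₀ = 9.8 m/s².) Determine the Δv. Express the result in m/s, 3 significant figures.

Δv ≈ 4630 m/s

Stage wet mass = m₀ − payload = 249,000 − 5,650 = 243,350 kg.
Stage dry mass = ε × stage wet mass = 0.136 × 243,350 = 33,095.6 kg.
Burnout mass m_f = stage dry + payload = 33,095.6 + 5,650 = 38,745.6 kg.
v_e = Isp · g₀ = 254 × 9.8 = 2489.2 m/s.
Δv = v_e · ln(249,000/38,745.6) = 2489.2 × ln(6.427) = 2489.2 × 1.8604 ≈ 4631 m/s.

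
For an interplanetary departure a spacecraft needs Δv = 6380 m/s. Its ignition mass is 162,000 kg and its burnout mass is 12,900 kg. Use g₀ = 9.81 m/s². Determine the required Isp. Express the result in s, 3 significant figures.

ln(m₀/m_f) = ln(162000/12900) = ln(12.56) = 2.5304.
By the Tsiolkovsky rocket equation, v_e = Δv / ln(m₀/m_f) = 6380 / 2.5304 = 2521.4 m/s.
Isp = v_e / g₀ = 2521.4 / 9.81 = 257.0 s.

Isp ≈ 257 s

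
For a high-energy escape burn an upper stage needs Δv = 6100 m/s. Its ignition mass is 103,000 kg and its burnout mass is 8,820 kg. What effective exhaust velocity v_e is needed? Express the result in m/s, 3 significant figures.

ln(m₀/m_f) = ln(103000/8820) = ln(11.68) = 2.4577.
v_e = Δv / ln(m₀/m_f) = 6100 / 2.4577 = 2482.0 m/s.

v_e ≈ 2480 m/s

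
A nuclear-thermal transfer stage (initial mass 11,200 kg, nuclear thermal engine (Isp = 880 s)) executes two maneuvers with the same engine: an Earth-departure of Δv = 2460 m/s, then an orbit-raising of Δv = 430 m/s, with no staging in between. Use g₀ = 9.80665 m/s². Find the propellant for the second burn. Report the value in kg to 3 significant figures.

propellant for the second burn ≈ 409 kg

v_e = Isp · g₀ = 880 × 9.80665 = 8629.9 m/s.
After the first burn: m = 11200 × exp(−2460/8629.9) = 11200 × 0.75197 = 8,422.06 kg.
After the second burn: m = 8,422.06 × exp(−430/8629.9) = 8,422.06 × 0.95139 = 8,012.66 kg.
Second-burn propellant = 8,422.06 − 8,012.66 = 409.4 kg.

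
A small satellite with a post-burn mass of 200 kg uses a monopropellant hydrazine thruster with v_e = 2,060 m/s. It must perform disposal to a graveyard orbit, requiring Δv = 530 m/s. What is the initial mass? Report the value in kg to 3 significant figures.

initial mass ≈ 259 kg

m₀/m_f = exp(Δv / v_e) = exp(530 / 2060.0) = exp(0.2573) = 1.2934.
m₀ = m_f × 1.2934 = 200 × 1.2934 = 258.68 kg.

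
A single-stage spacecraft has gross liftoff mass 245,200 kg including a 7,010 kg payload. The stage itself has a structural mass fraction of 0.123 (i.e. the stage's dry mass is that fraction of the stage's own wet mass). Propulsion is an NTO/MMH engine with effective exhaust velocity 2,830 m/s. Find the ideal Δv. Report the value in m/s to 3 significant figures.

Stage wet mass = m₀ − payload = 245,200 − 7,010 = 238,190 kg.
Stage dry mass = ε × stage wet mass = 0.123 × 238,190 = 29,297.4 kg.
Burnout mass m_f = stage dry + payload = 29,297.4 + 7,010 = 36,307.4 kg.
Δv = v_e · ln(245,200/36,307.4) = 2830.0 × ln(6.753) = 2830.0 × 1.9101 ≈ 5405 m/s.

Δv ≈ 5410 m/s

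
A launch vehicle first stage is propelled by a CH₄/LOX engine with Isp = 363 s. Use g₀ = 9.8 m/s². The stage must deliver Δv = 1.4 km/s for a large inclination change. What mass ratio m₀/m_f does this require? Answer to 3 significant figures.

v_e = Isp · g₀ = 363 × 9.8 = 3557.4 m/s.
m₀/m_f = exp(Δv / v_e) = exp(1400 / 3557.4) = exp(0.3935) = 1.4822.

mass ratio ≈ 1.48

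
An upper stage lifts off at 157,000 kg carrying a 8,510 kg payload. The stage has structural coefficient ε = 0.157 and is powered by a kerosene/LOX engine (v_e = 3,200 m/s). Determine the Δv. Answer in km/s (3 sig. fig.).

Δv ≈ 5.11 km/s

Stage wet mass = m₀ − payload = 157,000 − 8,510 = 148,490 kg.
Stage dry mass = ε × stage wet mass = 0.157 × 148,490 = 23,312.9 kg.
Burnout mass m_f = stage dry + payload = 23,312.9 + 8,510 = 31,822.9 kg.
Using Δv = v_e ln(m₀/m_f): Δv = v_e · ln(157,000/31,822.9) = 3200.0 × ln(4.934) = 3200.0 × 1.5961 ≈ 5107 m/s.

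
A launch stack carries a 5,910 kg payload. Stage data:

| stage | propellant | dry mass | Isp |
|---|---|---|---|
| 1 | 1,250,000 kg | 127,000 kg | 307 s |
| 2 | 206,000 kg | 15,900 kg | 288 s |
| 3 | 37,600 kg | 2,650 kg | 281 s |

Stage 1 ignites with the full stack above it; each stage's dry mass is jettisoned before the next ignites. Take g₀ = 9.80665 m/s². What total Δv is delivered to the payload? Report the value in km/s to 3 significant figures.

Δv ≈ 13.1 km/s

Ignition mass of stage 1 = 1,250,000+127,000 + 206,000+15,900 + 37,600+2,650 + 5,910 = 1,645,060 kg.
Stage 1: m₀ = 1,645,060 kg, m_f = 1,645,060 − 1,250,000 = 395,060 kg; Δv = 307×9.80665×ln(4.164) = 3010.6×1.4265 ≈ 4295 m/s.
Stage 2: m₀ = 268,060 kg, m_f = 268,060 − 206,000 = 62,060 kg; Δv = 288×9.80665×ln(4.319) = 2824.3×1.4631 ≈ 4132 m/s.
Stage 3: m₀ = 46,160 kg, m_f = 46,160 − 37,600 = 8,560 kg; Δv = 281×9.80665×ln(5.393) = 2755.7×1.6850 ≈ 4643 m/s.
Total Δv = 4295 + 4132 + 4643 = 13070 m/s.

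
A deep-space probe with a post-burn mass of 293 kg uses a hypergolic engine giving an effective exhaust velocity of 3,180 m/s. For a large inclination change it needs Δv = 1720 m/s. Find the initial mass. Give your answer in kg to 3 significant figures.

From the ideal rocket equation, m₀/m_f = exp(Δv / v_e) = exp(1720 / 3180.0) = exp(0.5409) = 1.7175.
m₀ = m_f × 1.7175 = 293 × 1.7175 = 503.228 kg.

initial mass ≈ 503 kg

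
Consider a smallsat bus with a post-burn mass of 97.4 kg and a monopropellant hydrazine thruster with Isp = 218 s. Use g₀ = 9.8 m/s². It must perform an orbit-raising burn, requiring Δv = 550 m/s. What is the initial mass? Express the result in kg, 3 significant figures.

initial mass ≈ 126 kg

v_e = Isp · g₀ = 218 × 9.8 = 2136.4 m/s.
By the Tsiolkovsky rocket equation, m₀/m_f = exp(Δv / v_e) = exp(550 / 2136.4) = exp(0.2574) = 1.2936.
m₀ = m_f × 1.2936 = 97.4 × 1.2936 = 125.997 kg.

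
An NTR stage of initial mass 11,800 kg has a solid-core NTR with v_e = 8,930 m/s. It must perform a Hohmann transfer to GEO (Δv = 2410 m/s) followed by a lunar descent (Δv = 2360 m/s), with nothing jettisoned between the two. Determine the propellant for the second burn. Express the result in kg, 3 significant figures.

propellant for the second burn ≈ 2090 kg

After the first burn: m = 11800 × exp(−2410/8930.0) = 11800 × 0.76347 = 9,008.95 kg.
After the second burn: m = 9,008.95 × exp(−2360/8930.0) = 9,008.95 × 0.76776 = 6,916.71 kg.
Second-burn propellant = 9,008.95 − 6,916.71 = 2,092.24 kg.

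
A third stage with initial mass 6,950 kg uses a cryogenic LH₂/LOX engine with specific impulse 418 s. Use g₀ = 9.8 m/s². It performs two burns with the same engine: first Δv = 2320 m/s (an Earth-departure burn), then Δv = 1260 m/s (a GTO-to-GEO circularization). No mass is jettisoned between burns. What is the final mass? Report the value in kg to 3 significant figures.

final mass ≈ 2900 kg

v_e = Isp · g₀ = 418 × 9.8 = 4096.4 m/s.
After the first burn: m = 6950 × exp(−2320/4096.4) = 6950 × 0.56759 = 3,944.75 kg.
After the second burn: m = 3,944.75 × exp(−1260/4096.4) = 3,944.75 × 0.73522 = 2,900.26 kg.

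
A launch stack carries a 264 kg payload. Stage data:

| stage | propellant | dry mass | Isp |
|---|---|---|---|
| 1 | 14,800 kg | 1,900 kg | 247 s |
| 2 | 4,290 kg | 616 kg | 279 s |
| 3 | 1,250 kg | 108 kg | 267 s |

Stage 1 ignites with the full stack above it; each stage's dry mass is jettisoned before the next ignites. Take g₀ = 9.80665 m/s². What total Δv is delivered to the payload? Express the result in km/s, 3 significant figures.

Δv ≈ 9.24 km/s

Ignition mass of stage 1 = 14,800+1,900 + 4,290+616 + 1,250+108 + 264 = 23,228 kg.
Stage 1: m₀ = 23,228 kg, m_f = 23,228 − 14,800 = 8,428 kg; Δv = 247×9.80665×ln(2.756) = 2422.2×1.0138 ≈ 2456 m/s.
Stage 2: m₀ = 6,528 kg, m_f = 6,528 − 4,290 = 2,238 kg; Δv = 279×9.80665×ln(2.917) = 2736.1×1.0705 ≈ 2929 m/s.
Stage 3: m₀ = 1,622 kg, m_f = 1,622 − 1,250 = 372 kg; Δv = 267×9.80665×ln(4.36) = 2618.4×1.4725 ≈ 3856 m/s.
Total Δv = 2456 + 2929 + 3856 = 9241 m/s.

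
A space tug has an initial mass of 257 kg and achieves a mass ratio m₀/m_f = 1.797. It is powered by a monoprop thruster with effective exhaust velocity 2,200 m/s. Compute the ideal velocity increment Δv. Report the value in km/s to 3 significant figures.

Δv ≈ 1.29 km/s

Rocket equation: Δv = v_e · ln(1.797) = 2200.0 × 0.5861 ≈ 1289.5 m/s.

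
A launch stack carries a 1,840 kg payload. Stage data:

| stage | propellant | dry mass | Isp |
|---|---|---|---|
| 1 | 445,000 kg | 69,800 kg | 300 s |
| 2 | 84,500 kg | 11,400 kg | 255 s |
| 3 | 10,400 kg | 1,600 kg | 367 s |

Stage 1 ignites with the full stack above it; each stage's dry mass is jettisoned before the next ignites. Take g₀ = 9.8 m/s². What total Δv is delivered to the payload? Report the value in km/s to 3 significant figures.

Δv ≈ 12.3 km/s

Ignition mass of stage 1 = 445,000+69,800 + 84,500+11,400 + 10,400+1,600 + 1,840 = 624,540 kg.
Stage 1: m₀ = 624,540 kg, m_f = 624,540 − 445,000 = 179,540 kg; Δv = 300×9.8×ln(3.479) = 2940.0×1.2466 ≈ 3665 m/s.
Stage 2: m₀ = 109,740 kg, m_f = 109,740 − 84,500 = 25,240 kg; Δv = 255×9.8×ln(4.348) = 2499.0×1.4697 ≈ 3673 m/s.
Stage 3: m₀ = 13,840 kg, m_f = 13,840 − 10,400 = 3,440 kg; Δv = 367×9.8×ln(4.023) = 3596.6×1.3921 ≈ 5007 m/s.
Total Δv = 3665 + 3673 + 5007 = 12345 m/s.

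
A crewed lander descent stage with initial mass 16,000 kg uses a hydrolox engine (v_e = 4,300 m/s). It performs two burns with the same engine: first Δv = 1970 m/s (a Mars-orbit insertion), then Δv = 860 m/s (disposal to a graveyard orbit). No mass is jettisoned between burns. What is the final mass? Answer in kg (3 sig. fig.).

After the first burn: m = 16000 × exp(−1970/4300.0) = 16000 × 0.63246 = 10,119.4 kg.
After the second burn: m = 10,119.4 × exp(−860/4300.0) = 10,119.4 × 0.81873 = 8,285.06 kg.

final mass ≈ 8290 kg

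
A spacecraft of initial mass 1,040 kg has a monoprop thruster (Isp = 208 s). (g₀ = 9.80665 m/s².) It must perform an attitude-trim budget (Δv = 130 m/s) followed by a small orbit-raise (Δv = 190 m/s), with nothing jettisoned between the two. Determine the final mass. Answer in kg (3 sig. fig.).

v_e = Isp · g₀ = 208 × 9.80665 = 2039.8 m/s.
After the first burn: m = 1040 × exp(−130/2039.8) = 1040 × 0.93826 = 975.79 kg.
After the second burn: m = 975.79 × exp(−190/2039.8) = 975.79 × 0.91106 = 889.003 kg.

final mass ≈ 889 kg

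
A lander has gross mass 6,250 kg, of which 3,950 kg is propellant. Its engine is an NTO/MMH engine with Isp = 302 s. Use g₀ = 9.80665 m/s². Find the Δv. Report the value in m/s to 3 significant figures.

Δv ≈ 2960 m/s

v_e = Isp · g₀ = 302 × 9.80665 = 2961.6 m/s.
m_f = m₀ − m_prop = 6,250 − 3,950 = 2,300 kg.
Δv = v_e · ln(m₀/m_f) = 2961.6 × ln(2.717) = 2961.6 × 0.9997 ≈ 2960.6 m/s.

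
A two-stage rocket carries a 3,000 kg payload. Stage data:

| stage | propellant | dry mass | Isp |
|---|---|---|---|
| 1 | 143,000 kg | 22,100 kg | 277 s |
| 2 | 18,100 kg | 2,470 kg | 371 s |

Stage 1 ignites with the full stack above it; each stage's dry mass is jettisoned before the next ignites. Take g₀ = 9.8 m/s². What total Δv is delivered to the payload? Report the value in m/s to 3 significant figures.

Ignition mass of stage 1 = 143,000+22,100 + 18,100+2,470 + 3,000 = 188,670 kg.
Stage 1: m₀ = 188,670 kg, m_f = 188,670 − 143,000 = 45,670 kg; Δv = 277×9.8×ln(4.131) = 2714.6×1.4186 ≈ 3851 m/s.
Stage 2: m₀ = 23,570 kg, m_f = 23,570 − 18,100 = 5,470 kg; Δv = 371×9.8×ln(4.309) = 3635.8×1.4607 ≈ 5311 m/s.
Total Δv = 3851 + 5311 = 9162 m/s.

Δv ≈ 9160 m/s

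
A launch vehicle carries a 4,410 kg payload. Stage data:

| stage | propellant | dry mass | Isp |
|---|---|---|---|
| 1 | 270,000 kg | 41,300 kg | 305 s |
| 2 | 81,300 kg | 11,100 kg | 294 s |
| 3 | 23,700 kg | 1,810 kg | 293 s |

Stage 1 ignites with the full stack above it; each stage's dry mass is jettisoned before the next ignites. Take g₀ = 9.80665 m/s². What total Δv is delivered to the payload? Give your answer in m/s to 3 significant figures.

Δv ≈ 10600 m/s

Ignition mass of stage 1 = 270,000+41,300 + 81,300+11,100 + 23,700+1,810 + 4,410 = 433,620 kg.
Stage 1: m₀ = 433,620 kg, m_f = 433,620 − 270,000 = 163,620 kg; Δv = 305×9.80665×ln(2.65) = 2991.0×0.9746 ≈ 2915 m/s.
Stage 2: m₀ = 122,320 kg, m_f = 122,320 − 81,300 = 41,020 kg; Δv = 294×9.80665×ln(2.982) = 2883.2×1.0926 ≈ 3150 m/s.
Stage 3: m₀ = 29,920 kg, m_f = 29,920 − 23,700 = 6,220 kg; Δv = 293×9.80665×ln(4.81) = 2873.3×1.5708 ≈ 4513 m/s.
Total Δv = 2915 + 3150 + 4513 = 10578 m/s.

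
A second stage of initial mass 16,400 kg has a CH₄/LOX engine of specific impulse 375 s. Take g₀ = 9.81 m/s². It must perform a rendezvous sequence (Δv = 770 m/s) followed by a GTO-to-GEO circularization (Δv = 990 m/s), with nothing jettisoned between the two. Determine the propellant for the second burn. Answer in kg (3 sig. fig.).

propellant for the second burn ≈ 3140 kg

v_e = Isp · g₀ = 375 × 9.81 = 3678.8 m/s.
After the first burn: m = 16400 × exp(−770/3678.8) = 16400 × 0.81114 = 13,302.7 kg.
After the second burn: m = 13,302.7 × exp(−990/3678.8) = 13,302.7 × 0.76406 = 10,164.1 kg.
Second-burn propellant = 13,302.7 − 10,164.1 = 3,138.6 kg.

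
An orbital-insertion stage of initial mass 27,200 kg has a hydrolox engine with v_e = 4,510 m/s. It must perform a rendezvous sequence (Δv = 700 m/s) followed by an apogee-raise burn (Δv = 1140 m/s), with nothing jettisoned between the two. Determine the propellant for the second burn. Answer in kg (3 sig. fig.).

After the first burn: m = 27200 × exp(−700/4510.0) = 27200 × 0.85623 = 23,289.5 kg.
After the second burn: m = 23,289.5 × exp(−1140/4510.0) = 23,289.5 × 0.77665 = 18,087.8 kg.
Second-burn propellant = 23,289.5 − 18,087.8 = 5,201.7 kg.

propellant for the second burn ≈ 5200 kg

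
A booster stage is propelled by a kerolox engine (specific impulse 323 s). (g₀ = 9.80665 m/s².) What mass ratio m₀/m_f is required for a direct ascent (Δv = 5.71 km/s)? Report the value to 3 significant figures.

v_e = Isp · g₀ = 323 × 9.80665 = 3167.5 m/s.
Rocket equation: m₀/m_f = exp(Δv / v_e) = exp(5710 / 3167.5) = exp(1.8027) = 6.0657.

mass ratio ≈ 6.07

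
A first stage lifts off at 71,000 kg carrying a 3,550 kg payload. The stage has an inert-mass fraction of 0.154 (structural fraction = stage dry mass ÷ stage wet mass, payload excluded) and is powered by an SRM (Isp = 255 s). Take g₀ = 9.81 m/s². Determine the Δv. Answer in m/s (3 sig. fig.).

Δv ≈ 4070 m/s

Stage wet mass = m₀ − payload = 71,000 − 3,550 = 67,450 kg.
Stage dry mass = ε × stage wet mass = 0.154 × 67,450 = 10,387.3 kg.
Burnout mass m_f = stage dry + payload = 10,387.3 + 3,550 = 13,937.3 kg.
v_e = Isp · g₀ = 255 × 9.81 = 2501.6 m/s.
Δv = v_e · ln(71,000/13,937.3) = 2501.6 × ln(5.094) = 2501.6 × 1.6281 ≈ 4073 m/s.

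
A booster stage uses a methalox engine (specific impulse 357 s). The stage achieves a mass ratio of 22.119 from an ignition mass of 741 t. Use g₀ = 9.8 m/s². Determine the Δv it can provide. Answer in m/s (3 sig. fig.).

v_e = Isp · g₀ = 357 × 9.8 = 3498.6 m/s.
Δv = v_e · ln(22.119) = 3498.6 × 3.0964 ≈ 10833.2 m/s.

Δv ≈ 10800 m/s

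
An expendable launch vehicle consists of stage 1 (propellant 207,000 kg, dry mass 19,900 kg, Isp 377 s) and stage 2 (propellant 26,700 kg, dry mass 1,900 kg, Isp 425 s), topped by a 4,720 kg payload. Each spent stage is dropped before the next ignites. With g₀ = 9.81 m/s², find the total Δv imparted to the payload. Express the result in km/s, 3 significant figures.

Δv ≈ 12.6 km/s

Ignition mass of stage 1 = 207,000+19,900 + 26,700+1,900 + 4,720 = 260,220 kg.
Stage 1: m₀ = 260,220 kg, m_f = 260,220 − 207,000 = 53,220 kg; Δv = 377×9.81×ln(4.89) = 3698.4×1.5871 ≈ 5870 m/s.
Stage 2: m₀ = 33,320 kg, m_f = 33,320 − 26,700 = 6,620 kg; Δv = 425×9.81×ln(5.033) = 4169.2×1.6161 ≈ 6738 m/s.
Total Δv = 5870 + 6738 = 12608 m/s.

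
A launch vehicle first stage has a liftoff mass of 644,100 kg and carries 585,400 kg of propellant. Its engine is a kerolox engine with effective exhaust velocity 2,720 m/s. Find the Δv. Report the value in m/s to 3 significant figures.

m_f = m₀ − m_prop = 644,100 − 585,400 = 58,700 kg.
Rocket equation: Δv = v_e · ln(m₀/m_f) = 2720.0 × ln(10.97) = 2720.0 × 2.3954 ≈ 6515.5 m/s.

Δv ≈ 6520 m/s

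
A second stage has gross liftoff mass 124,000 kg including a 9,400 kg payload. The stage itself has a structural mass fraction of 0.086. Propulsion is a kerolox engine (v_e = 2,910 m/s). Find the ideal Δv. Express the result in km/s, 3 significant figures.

Δv ≈ 5.42 km/s

Stage wet mass = m₀ − payload = 124,000 − 9,400 = 114,600 kg.
Stage dry mass = ε × stage wet mass = 0.086 × 114,600 = 9,855.6 kg.
Burnout mass m_f = stage dry + payload = 9,855.6 + 9,400 = 19,255.6 kg.
Δv = v_e · ln(124,000/19,255.6) = 2910.0 × ln(6.44) = 2910.0 × 1.8625 ≈ 5420 m/s.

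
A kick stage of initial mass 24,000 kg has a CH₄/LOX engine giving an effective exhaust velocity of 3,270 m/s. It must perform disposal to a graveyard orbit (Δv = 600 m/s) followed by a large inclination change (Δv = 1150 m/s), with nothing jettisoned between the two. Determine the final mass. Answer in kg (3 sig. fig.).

final mass ≈ 14100 kg

After the first burn: m = 24000 × exp(−600/3270.0) = 24000 × 0.83236 = 19,976.6 kg.
After the second burn: m = 19,976.6 × exp(−1150/3270.0) = 19,976.6 × 0.70350 = 14,053.5 kg.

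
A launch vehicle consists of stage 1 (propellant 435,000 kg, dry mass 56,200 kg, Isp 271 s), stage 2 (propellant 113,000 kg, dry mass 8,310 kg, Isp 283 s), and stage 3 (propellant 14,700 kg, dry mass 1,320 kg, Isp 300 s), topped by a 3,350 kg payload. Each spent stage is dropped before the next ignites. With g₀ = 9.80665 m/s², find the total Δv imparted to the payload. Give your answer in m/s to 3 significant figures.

Ignition mass of stage 1 = 435,000+56,200 + 113,000+8,310 + 14,700+1,320 + 3,350 = 631,880 kg.
Stage 1: m₀ = 631,880 kg, m_f = 631,880 − 435,000 = 196,880 kg; Δv = 271×9.80665×ln(3.209) = 2657.6×1.1661 ≈ 3099 m/s.
Stage 2: m₀ = 140,680 kg, m_f = 140,680 − 113,000 = 27,680 kg; Δv = 283×9.80665×ln(5.082) = 2775.3×1.6258 ≈ 4512 m/s.
Stage 3: m₀ = 19,370 kg, m_f = 19,370 − 14,700 = 4,670 kg; Δv = 300×9.80665×ln(4.148) = 2942.0×1.4226 ≈ 4185 m/s.
Total Δv = 3099 + 4512 + 4185 = 11796 m/s.

Δv ≈ 11800 m/s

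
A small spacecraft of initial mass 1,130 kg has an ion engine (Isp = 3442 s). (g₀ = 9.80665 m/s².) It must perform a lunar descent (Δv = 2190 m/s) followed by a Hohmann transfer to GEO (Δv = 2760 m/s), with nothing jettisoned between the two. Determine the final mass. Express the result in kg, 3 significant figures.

final mass ≈ 976 kg

v_e = Isp · g₀ = 3442 × 9.80665 = 33754.5 m/s.
After the first burn: m = 1130 × exp(−2190/33754.5) = 1130 × 0.93718 = 1,059.01 kg.
After the second burn: m = 1,059.01 × exp(−2760/33754.5) = 1,059.01 × 0.92149 = 975.867 kg.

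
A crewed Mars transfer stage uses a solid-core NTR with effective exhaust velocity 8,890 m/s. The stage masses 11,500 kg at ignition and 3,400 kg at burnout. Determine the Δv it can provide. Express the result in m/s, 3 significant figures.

Δv ≈ 10800 m/s

Δv = v_e · ln(m₀/m_f) = 8890.0 × ln(3.382) = 8890.0 × 1.2186 ≈ 10833.1 m/s.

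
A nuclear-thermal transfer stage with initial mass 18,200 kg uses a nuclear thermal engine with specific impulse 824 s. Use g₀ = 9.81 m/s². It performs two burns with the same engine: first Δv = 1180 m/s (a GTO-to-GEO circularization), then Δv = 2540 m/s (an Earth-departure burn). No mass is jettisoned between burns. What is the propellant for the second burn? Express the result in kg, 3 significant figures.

propellant for the second burn ≈ 4240 kg

v_e = Isp · g₀ = 824 × 9.81 = 8083.4 m/s.
After the first burn: m = 18200 × exp(−1180/8083.4) = 18200 × 0.86418 = 15,728.1 kg.
After the second burn: m = 15,728.1 × exp(−2540/8083.4) = 15,728.1 × 0.73036 = 11,487.2 kg.
Second-burn propellant = 15,728.1 − 11,487.2 = 4,240.9 kg.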